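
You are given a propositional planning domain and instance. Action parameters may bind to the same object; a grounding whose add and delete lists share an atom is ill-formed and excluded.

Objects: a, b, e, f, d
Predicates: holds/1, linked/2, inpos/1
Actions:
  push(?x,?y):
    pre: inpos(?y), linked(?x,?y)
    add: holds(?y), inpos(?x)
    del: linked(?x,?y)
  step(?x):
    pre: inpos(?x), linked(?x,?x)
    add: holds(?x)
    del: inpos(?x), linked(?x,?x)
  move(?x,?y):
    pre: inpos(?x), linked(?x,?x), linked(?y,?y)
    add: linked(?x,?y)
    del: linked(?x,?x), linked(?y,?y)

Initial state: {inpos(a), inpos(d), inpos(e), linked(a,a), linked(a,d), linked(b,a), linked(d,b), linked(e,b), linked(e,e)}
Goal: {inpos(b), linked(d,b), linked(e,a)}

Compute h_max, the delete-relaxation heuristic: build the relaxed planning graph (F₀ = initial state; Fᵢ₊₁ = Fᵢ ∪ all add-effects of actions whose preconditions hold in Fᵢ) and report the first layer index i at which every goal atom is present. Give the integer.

F0 = init (9 atoms)
F1 = F0 ∪ {holds(a), holds(d), holds(e), inpos(b), linked(a,e), linked(e,a)}  (15 atoms)
goal ⊆ F1  ⇒  h_max = 1

1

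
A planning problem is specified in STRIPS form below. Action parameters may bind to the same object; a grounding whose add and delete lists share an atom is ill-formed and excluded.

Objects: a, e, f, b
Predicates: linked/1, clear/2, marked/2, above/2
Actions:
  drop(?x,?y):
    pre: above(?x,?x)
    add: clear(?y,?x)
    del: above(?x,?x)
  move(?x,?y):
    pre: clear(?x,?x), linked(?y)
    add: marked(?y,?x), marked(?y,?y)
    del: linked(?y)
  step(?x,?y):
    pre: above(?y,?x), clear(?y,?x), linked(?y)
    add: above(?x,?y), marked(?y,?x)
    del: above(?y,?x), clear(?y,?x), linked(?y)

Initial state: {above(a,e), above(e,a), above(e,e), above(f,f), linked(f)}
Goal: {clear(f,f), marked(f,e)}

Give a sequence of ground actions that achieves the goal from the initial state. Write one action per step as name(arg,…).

drop(e,e); drop(f,f); move(e,f)

1. drop(e,e)  →  {above(a,e), above(e,a), above(f,f), clear(e,e), linked(f)}
2. drop(f,f)  →  {above(a,e), above(e,a), clear(e,e), clear(f,f), linked(f)}
3. move(e,f)  →  {above(a,e), above(e,a), clear(e,e), clear(f,f), marked(f,e), marked(f,f)}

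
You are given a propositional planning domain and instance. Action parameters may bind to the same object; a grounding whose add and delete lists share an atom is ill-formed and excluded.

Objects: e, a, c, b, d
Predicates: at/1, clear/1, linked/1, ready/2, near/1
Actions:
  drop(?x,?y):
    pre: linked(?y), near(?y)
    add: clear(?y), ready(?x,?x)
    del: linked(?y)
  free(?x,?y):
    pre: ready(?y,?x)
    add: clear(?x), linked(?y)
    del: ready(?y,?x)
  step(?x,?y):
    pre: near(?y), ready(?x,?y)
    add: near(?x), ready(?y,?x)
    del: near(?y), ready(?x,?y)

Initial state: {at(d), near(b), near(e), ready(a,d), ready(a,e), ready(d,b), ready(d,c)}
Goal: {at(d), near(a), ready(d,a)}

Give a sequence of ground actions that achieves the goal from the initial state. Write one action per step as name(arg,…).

step(d,b); step(a,d)

1. step(d,b)  →  {at(d), near(d), near(e), ready(a,d), ready(a,e), ready(b,d), ready(d,c)}
2. step(a,d)  →  {at(d), near(a), near(e), ready(a,e), ready(b,d), ready(d,a), ready(d,c)}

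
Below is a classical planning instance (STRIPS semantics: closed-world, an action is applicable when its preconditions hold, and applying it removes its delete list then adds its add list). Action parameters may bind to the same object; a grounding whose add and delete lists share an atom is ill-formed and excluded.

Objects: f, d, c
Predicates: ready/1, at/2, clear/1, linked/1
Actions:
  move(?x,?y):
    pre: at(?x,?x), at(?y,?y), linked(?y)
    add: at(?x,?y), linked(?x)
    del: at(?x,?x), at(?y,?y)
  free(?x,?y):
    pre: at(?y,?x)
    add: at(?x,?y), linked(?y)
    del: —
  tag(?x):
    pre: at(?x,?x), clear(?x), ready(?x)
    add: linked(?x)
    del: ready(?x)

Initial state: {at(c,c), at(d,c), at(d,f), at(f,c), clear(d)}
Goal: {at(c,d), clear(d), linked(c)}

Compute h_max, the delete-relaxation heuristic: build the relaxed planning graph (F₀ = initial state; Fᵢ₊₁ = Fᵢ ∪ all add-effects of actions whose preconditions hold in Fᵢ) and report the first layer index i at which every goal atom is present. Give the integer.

1

F0 = init (5 atoms)
F1 = F0 ∪ {at(c,d), at(c,f), at(f,d), linked(c), linked(d), linked(f)}  (11 atoms)
goal ⊆ F1  ⇒  h_max = 1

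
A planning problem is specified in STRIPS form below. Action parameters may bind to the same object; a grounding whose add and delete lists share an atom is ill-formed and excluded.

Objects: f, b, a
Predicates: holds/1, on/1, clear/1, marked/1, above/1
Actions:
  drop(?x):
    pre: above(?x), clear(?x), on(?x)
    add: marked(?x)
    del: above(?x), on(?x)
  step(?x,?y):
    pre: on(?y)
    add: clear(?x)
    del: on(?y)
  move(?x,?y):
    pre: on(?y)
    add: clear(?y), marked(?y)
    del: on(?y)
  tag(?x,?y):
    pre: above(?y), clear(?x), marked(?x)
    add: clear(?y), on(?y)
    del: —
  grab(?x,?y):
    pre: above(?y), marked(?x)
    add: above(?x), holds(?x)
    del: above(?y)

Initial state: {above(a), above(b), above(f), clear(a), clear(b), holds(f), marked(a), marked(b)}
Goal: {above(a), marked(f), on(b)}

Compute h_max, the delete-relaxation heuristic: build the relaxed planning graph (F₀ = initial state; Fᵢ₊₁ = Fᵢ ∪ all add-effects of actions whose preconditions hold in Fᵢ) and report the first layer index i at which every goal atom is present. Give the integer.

F0 = init (8 atoms)
F1 = F0 ∪ {clear(f), holds(a), holds(b), on(a), on(b), on(f)}  (14 atoms)
F2 = F1 ∪ {marked(f)}  (15 atoms)
goal ⊆ F2  ⇒  h_max = 2

2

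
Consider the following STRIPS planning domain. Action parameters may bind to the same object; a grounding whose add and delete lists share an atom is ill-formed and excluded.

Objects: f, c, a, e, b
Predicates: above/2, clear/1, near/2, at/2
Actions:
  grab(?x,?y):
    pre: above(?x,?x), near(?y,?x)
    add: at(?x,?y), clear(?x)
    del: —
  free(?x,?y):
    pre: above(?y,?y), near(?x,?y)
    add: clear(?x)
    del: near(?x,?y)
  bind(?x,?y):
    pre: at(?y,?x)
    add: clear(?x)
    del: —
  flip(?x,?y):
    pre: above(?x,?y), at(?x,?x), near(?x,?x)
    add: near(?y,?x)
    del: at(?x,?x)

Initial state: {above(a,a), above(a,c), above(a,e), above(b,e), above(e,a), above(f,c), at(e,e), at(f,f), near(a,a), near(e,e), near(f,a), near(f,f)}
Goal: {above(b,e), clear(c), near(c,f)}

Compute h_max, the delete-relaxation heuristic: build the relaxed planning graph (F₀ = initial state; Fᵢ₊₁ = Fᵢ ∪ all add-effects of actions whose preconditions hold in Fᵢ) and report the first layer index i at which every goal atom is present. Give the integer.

F0 = init (12 atoms)
F1 = F0 ∪ {at(a,a), at(a,f), clear(a), clear(e), clear(f), near(a,e), near(c,f)}  (19 atoms)
F2 = F1 ∪ {near(c,a), near(e,a)}  (21 atoms)
F3 = F2 ∪ {at(a,c), at(a,e), clear(c)}  (24 atoms)
goal ⊆ F3  ⇒  h_max = 3

3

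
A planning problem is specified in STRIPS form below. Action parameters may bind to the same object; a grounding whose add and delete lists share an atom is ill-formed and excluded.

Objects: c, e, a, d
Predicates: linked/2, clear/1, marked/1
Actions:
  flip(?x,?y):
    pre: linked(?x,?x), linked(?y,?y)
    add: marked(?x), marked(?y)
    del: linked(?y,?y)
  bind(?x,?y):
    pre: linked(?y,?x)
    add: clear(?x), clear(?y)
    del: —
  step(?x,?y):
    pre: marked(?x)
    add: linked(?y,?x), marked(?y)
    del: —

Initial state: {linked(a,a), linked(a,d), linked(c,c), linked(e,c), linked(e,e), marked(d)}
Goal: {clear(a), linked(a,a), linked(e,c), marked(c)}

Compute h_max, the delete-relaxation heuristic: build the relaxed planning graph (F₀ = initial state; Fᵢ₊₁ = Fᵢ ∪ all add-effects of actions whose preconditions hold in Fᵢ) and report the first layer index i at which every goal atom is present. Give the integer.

1

F0 = init (6 atoms)
F1 = F0 ∪ {clear(a), clear(c), clear(d), clear(e), linked(c,d), linked(d,d), linked(e,d), marked(a), marked(c), marked(e)}  (16 atoms)
goal ⊆ F1  ⇒  h_max = 1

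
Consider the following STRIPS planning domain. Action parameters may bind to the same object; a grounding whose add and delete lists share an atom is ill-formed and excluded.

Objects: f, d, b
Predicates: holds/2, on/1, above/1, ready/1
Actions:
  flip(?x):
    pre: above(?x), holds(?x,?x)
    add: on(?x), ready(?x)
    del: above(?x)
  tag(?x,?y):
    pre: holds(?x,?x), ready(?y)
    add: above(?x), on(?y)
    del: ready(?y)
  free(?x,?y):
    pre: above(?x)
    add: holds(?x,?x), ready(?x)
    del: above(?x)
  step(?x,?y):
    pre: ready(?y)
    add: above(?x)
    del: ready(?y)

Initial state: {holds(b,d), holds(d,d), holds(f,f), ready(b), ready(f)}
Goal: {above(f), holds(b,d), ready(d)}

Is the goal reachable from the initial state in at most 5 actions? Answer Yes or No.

1. tag(f,f)  →  {above(f), holds(b,d), holds(d,d), holds(f,f), on(f), ready(b)}
2. tag(d,b)  →  {above(d), above(f), holds(b,d), holds(d,d), holds(f,f), on(b), on(f)}
3. flip(d)  →  {above(f), holds(b,d), holds(d,d), holds(f,f), on(b), on(d), on(f), ready(d)}
optimal plan length = 3; 3 ≤ 5

Yes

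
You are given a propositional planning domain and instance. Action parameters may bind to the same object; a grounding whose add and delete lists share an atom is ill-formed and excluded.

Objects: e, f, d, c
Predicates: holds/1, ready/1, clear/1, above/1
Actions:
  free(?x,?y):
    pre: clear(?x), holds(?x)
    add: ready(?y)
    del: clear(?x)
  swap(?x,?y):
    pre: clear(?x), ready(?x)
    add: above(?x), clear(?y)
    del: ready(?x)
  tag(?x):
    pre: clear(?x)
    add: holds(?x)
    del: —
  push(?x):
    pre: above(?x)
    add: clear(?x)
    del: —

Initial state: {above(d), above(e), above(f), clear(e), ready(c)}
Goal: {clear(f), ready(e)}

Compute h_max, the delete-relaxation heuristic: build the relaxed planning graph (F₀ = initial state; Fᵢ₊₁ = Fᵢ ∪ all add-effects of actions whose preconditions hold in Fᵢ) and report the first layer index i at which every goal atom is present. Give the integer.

F0 = init (5 atoms)
F1 = F0 ∪ {clear(d), clear(f), holds(e)}  (8 atoms)
F2 = F1 ∪ {holds(d), holds(f), ready(d), ready(e), ready(f)}  (13 atoms)
goal ⊆ F2  ⇒  h_max = 2

2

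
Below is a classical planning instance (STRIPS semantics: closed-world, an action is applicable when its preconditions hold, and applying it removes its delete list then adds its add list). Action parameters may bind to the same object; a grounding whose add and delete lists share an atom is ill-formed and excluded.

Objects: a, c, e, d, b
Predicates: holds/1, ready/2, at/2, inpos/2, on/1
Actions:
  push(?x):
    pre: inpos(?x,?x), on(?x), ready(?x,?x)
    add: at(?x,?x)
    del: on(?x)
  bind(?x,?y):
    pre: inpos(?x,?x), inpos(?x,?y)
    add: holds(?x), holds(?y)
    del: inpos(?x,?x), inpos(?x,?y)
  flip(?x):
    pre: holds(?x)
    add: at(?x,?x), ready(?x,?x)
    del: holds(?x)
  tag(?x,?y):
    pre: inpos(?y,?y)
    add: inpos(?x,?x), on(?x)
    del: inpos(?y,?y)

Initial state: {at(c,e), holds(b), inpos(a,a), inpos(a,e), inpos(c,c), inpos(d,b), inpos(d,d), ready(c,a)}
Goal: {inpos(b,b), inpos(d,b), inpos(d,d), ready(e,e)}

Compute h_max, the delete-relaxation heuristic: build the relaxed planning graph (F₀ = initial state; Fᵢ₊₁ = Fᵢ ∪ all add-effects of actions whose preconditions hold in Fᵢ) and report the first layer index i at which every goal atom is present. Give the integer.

F0 = init (8 atoms)
F1 = F0 ∪ {at(b,b), holds(a), holds(c), holds(d), holds(e), inpos(b,b), inpos(e,e), on(a), on(b), on(c), on(d), on(e), ready(b,b)}  (21 atoms)
F2 = F1 ∪ {at(a,a), at(c,c), at(d,d), at(e,e), ready(a,a), ready(c,c), ready(d,d), ready(e,e)}  (29 atoms)
goal ⊆ F2  ⇒  h_max = 2

2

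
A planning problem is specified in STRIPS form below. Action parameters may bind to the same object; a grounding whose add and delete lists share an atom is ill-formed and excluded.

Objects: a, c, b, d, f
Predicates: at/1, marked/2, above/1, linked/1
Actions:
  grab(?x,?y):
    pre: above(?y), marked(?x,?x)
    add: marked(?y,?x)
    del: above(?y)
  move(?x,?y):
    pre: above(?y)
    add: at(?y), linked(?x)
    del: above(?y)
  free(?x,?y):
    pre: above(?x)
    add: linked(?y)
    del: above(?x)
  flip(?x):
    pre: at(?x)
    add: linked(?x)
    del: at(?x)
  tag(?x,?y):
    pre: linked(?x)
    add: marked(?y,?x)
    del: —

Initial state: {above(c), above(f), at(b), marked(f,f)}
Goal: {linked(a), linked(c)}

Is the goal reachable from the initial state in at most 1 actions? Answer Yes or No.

1. move(a,c)  →  {above(f), at(b), at(c), linked(a), marked(f,f)}
2. move(c,f)  →  {at(b), at(c), at(f), linked(a), linked(c), marked(f,f)}
optimal plan length = 2; 2 > 1

No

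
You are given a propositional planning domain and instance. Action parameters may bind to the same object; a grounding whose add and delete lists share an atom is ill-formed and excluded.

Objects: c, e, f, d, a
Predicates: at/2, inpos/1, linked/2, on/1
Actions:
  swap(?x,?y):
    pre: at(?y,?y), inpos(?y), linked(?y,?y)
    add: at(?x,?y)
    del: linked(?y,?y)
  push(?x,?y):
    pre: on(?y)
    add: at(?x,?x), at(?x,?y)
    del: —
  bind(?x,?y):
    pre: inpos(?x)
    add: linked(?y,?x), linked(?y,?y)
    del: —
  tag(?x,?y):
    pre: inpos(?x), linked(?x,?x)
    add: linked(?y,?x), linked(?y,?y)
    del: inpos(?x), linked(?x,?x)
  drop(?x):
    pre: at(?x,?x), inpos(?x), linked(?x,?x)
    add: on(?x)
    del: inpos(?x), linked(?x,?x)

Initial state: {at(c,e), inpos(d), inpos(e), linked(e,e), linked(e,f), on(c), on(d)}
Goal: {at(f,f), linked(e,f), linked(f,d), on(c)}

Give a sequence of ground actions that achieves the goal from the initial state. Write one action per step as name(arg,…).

1. push(f,c)  →  {at(c,e), at(f,c), at(f,f), inpos(d), inpos(e), linked(e,e), linked(e,f), on(c), on(d)}
2. bind(d,f)  →  {at(c,e), at(f,c), at(f,f), inpos(d), inpos(e), linked(e,e), linked(e,f), linked(f,d), linked(f,f), on(c), on(d)}

push(f,c); bind(d,f)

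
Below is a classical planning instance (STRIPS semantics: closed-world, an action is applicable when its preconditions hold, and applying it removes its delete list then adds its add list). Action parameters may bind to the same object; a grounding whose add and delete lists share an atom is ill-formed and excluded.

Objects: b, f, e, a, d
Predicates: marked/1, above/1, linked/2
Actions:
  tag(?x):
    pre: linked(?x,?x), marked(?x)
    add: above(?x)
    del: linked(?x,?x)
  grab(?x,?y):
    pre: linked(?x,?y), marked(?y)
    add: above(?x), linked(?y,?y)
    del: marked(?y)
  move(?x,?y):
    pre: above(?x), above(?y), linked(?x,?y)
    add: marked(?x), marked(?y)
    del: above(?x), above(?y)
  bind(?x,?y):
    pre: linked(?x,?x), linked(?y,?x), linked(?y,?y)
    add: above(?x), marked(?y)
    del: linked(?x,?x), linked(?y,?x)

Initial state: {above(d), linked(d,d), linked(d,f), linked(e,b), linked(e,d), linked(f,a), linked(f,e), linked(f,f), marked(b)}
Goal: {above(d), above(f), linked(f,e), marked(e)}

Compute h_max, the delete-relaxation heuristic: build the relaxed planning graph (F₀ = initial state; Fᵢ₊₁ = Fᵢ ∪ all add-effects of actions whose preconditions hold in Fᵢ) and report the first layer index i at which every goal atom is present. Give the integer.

F0 = init (9 atoms)
F1 = F0 ∪ {above(e), above(f), linked(b,b), marked(d), marked(f)}  (14 atoms)
F2 = F1 ∪ {above(b), marked(e)}  (16 atoms)
goal ⊆ F2  ⇒  h_max = 2

2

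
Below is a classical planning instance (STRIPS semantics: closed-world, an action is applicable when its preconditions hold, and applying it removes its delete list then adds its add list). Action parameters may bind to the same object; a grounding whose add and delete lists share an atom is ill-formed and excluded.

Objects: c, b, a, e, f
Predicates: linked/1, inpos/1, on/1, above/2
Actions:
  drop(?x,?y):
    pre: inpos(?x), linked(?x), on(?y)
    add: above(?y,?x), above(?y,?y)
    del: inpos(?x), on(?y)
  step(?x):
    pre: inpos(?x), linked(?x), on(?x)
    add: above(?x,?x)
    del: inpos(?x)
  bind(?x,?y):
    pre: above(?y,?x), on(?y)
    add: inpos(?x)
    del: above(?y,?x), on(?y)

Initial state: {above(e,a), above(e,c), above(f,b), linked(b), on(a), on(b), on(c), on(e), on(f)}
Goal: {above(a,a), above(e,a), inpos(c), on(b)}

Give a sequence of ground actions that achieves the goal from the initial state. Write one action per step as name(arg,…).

bind(c,e); bind(b,f); drop(b,a)

1. bind(c,e)  →  {above(e,a), above(f,b), inpos(c), linked(b), on(a), on(b), on(c), on(f)}
2. bind(b,f)  →  {above(e,a), inpos(b), inpos(c), linked(b), on(a), on(b), on(c)}
3. drop(b,a)  →  {above(a,a), above(a,b), above(e,a), inpos(c), linked(b), on(b), on(c)}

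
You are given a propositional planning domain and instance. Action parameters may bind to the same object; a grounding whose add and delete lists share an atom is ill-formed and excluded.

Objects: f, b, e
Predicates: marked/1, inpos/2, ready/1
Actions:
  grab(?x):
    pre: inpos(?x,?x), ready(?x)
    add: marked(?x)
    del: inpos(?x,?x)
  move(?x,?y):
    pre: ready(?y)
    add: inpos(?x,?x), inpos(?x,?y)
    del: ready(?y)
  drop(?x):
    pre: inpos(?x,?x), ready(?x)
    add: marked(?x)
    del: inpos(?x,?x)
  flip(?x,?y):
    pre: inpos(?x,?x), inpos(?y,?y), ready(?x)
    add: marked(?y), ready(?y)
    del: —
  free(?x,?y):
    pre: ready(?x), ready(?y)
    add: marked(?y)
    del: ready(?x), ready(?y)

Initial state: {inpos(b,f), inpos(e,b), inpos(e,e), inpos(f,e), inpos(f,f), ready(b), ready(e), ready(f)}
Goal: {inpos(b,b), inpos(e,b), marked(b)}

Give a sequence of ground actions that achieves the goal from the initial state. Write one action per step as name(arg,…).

move(b,f); flip(b,b)

1. move(b,f)  →  {inpos(b,b), inpos(b,f), inpos(e,b), inpos(e,e), inpos(f,e), inpos(f,f), ready(b), ready(e)}
2. flip(b,b)  →  {inpos(b,b), inpos(b,f), inpos(e,b), inpos(e,e), inpos(f,e), inpos(f,f), marked(b), ready(b), ready(e)}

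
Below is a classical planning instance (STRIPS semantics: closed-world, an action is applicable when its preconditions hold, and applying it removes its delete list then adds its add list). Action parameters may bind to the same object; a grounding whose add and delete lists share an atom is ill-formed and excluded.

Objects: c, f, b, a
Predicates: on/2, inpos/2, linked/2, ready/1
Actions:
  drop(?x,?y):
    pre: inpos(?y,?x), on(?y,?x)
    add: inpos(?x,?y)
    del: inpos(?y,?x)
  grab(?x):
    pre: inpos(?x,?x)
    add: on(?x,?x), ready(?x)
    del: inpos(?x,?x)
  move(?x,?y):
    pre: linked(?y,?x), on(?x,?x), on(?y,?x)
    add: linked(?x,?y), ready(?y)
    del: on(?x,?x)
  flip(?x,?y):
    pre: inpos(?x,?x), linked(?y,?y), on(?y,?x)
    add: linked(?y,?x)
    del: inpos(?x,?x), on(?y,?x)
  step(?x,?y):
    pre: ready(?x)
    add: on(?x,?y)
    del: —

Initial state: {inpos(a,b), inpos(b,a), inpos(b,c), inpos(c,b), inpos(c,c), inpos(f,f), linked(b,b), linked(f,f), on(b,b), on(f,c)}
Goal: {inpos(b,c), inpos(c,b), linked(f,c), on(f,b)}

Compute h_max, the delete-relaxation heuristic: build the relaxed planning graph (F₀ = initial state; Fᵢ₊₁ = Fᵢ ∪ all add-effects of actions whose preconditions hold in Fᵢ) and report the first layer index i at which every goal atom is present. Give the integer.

2

F0 = init (10 atoms)
F1 = F0 ∪ {linked(f,c), on(c,c), on(f,f), ready(b), ready(c), ready(f)}  (16 atoms)
F2 = F1 ∪ {linked(c,f), on(b,a), on(b,c), on(b,f), on(c,a), on(c,b), on(c,f), on(f,a), on(f,b)}  (25 atoms)
goal ⊆ F2  ⇒  h_max = 2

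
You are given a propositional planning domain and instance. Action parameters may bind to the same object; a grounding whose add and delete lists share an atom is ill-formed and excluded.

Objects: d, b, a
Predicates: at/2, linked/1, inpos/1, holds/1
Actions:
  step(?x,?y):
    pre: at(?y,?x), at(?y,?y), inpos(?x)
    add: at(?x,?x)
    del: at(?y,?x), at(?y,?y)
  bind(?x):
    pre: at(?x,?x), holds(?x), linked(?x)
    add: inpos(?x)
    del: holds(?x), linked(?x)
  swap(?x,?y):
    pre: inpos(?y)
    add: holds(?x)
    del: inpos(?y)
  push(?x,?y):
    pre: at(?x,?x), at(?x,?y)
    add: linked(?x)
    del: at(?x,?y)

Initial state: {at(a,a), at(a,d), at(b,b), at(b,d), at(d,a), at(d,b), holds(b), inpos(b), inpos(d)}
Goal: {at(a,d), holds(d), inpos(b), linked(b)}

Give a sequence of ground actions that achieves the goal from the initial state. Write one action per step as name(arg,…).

swap(d,d); push(b,d)

1. swap(d,d)  →  {at(a,a), at(a,d), at(b,b), at(b,d), at(d,a), at(d,b), holds(b), holds(d), inpos(b)}
2. push(b,d)  →  {at(a,a), at(a,d), at(b,b), at(d,a), at(d,b), holds(b), holds(d), inpos(b), linked(b)}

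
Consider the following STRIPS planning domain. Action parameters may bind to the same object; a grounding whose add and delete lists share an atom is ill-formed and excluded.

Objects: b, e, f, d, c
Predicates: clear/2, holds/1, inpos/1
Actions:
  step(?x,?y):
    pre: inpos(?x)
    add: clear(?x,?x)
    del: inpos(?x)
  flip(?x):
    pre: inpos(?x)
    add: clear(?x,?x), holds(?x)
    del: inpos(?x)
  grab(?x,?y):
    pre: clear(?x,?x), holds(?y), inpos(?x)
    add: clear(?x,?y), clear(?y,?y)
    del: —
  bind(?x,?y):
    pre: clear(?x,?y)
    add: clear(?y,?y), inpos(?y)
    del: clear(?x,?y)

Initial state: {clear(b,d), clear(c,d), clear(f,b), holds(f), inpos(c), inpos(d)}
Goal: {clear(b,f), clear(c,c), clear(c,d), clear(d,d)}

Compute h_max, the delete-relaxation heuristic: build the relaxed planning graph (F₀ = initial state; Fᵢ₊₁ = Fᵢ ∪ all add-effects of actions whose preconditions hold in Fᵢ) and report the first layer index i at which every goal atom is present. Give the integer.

F0 = init (6 atoms)
F1 = F0 ∪ {clear(b,b), clear(c,c), clear(d,d), holds(c), holds(d), inpos(b)}  (12 atoms)
F2 = F1 ∪ {clear(b,c), clear(b,f), clear(c,f), clear(d,c), clear(d,f), clear(f,f), holds(b)}  (19 atoms)
goal ⊆ F2  ⇒  h_max = 2

2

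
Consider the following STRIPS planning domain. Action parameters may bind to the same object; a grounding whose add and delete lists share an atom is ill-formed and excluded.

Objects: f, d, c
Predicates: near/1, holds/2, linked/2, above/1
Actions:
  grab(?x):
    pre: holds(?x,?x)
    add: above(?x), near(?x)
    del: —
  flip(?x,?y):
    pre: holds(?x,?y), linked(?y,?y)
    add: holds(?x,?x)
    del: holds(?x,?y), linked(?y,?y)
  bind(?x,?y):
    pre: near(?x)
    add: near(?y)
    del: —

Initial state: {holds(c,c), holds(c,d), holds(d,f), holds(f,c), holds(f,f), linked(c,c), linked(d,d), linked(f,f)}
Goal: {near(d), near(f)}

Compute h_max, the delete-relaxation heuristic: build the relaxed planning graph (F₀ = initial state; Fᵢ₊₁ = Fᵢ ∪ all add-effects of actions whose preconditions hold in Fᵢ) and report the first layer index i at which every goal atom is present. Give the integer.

F0 = init (8 atoms)
F1 = F0 ∪ {above(c), above(f), holds(d,d), near(c), near(f)}  (13 atoms)
F2 = F1 ∪ {above(d), near(d)}  (15 atoms)
goal ⊆ F2  ⇒  h_max = 2

2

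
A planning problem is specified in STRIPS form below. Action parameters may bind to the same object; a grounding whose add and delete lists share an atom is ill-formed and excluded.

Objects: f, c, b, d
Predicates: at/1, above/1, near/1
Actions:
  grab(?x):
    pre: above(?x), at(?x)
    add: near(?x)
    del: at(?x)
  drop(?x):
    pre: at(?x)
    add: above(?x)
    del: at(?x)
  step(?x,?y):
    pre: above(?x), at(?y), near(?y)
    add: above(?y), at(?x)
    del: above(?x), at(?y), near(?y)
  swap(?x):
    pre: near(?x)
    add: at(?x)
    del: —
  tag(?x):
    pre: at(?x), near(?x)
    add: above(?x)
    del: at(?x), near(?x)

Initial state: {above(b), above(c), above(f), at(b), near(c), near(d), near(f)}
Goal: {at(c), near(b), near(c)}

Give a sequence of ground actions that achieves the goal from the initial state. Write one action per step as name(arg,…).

grab(b); swap(c)

1. grab(b)  →  {above(b), above(c), above(f), near(b), near(c), near(d), near(f)}
2. swap(c)  →  {above(b), above(c), above(f), at(c), near(b), near(c), near(d), near(f)}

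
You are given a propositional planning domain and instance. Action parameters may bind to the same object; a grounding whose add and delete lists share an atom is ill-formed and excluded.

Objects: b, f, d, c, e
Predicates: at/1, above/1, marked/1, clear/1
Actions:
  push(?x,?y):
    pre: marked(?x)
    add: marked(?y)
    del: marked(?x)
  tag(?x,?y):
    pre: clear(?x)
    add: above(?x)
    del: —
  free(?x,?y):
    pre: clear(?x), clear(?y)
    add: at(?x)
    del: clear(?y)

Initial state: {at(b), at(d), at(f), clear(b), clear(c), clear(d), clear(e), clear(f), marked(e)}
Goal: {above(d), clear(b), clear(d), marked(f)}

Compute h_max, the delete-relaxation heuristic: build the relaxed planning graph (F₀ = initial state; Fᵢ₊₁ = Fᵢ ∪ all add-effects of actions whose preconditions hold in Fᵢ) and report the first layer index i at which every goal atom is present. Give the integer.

F0 = init (9 atoms)
F1 = F0 ∪ {above(b), above(c), above(d), above(e), above(f), at(c), at(e), marked(b), marked(c), marked(d), marked(f)}  (20 atoms)
goal ⊆ F1  ⇒  h_max = 1

1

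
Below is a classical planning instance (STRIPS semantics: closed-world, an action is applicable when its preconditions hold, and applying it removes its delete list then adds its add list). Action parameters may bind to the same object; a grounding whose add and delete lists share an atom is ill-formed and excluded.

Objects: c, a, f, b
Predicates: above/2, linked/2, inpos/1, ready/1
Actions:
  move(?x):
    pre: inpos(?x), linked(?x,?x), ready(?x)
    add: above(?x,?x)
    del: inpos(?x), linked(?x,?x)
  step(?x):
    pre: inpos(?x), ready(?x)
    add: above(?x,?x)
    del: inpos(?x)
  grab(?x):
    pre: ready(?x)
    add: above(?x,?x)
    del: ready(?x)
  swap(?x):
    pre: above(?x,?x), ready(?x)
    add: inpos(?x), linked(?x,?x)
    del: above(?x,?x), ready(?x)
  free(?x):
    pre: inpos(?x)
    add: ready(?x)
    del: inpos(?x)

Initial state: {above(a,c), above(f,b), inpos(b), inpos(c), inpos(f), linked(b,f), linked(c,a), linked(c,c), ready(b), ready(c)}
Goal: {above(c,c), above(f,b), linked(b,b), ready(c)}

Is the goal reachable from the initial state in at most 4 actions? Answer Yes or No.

1. move(c)  →  {above(a,c), above(c,c), above(f,b), inpos(b), inpos(f), linked(b,f), linked(c,a), ready(b), ready(c)}
2. step(b)  →  {above(a,c), above(b,b), above(c,c), above(f,b), inpos(f), linked(b,f), linked(c,a), ready(b), ready(c)}
3. swap(b)  →  {above(a,c), above(c,c), above(f,b), inpos(b), inpos(f), linked(b,b), linked(b,f), linked(c,a), ready(c)}
optimal plan length = 3; 3 ≤ 4

Yes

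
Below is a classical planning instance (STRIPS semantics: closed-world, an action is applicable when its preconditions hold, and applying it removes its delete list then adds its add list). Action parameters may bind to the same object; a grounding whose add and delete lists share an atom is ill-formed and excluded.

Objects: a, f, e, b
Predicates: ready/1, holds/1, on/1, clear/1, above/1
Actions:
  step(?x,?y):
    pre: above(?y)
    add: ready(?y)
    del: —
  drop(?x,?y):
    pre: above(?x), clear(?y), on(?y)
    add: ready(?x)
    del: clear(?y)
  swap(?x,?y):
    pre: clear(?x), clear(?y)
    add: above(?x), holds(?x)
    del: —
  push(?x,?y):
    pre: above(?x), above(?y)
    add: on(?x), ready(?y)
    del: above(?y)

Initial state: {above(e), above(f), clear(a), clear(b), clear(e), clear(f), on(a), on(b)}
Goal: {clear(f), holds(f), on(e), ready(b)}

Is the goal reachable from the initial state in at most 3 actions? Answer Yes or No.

1. swap(f,a)  →  {above(e), above(f), clear(a), clear(b), clear(e), clear(f), holds(f), on(a), on(b)}
2. swap(b,a)  →  {above(b), above(e), above(f), clear(a), clear(b), clear(e), clear(f), holds(b), holds(f), on(a), on(b)}
3. push(e,b)  →  {above(e), above(f), clear(a), clear(b), clear(e), clear(f), holds(b), holds(f), on(a), on(b), on(e), ready(b)}
optimal plan length = 3; 3 ≤ 3

Yes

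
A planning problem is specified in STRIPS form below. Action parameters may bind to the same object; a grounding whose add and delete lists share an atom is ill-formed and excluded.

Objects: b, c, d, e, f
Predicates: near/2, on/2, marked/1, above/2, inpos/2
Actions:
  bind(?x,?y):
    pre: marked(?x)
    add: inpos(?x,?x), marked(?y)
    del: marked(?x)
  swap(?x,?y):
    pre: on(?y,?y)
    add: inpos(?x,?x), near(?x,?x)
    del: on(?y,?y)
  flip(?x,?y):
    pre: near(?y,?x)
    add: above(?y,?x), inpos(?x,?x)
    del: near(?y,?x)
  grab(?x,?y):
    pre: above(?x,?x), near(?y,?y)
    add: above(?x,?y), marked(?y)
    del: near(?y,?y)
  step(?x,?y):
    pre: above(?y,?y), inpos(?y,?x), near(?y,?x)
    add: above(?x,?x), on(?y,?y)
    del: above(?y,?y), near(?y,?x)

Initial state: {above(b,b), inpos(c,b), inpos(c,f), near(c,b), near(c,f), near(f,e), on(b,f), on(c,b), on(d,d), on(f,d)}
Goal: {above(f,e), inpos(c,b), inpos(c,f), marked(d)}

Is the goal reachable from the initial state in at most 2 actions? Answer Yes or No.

1. swap(d,d)  →  {above(b,b), inpos(c,b), inpos(c,f), inpos(d,d), near(c,b), near(c,f), near(d,d), near(f,e), on(b,f), on(c,b), on(f,d)}
2. flip(e,f)  →  {above(b,b), above(f,e), inpos(c,b), inpos(c,f), inpos(d,d), inpos(e,e), near(c,b), near(c,f), near(d,d), on(b,f), on(c,b), on(f,d)}
3. grab(b,d)  →  {above(b,b), above(b,d), above(f,e), inpos(c,b), inpos(c,f), inpos(d,d), inpos(e,e), marked(d), near(c,b), near(c,f), on(b,f), on(c,b), on(f,d)}
optimal plan length = 3; 3 > 2

No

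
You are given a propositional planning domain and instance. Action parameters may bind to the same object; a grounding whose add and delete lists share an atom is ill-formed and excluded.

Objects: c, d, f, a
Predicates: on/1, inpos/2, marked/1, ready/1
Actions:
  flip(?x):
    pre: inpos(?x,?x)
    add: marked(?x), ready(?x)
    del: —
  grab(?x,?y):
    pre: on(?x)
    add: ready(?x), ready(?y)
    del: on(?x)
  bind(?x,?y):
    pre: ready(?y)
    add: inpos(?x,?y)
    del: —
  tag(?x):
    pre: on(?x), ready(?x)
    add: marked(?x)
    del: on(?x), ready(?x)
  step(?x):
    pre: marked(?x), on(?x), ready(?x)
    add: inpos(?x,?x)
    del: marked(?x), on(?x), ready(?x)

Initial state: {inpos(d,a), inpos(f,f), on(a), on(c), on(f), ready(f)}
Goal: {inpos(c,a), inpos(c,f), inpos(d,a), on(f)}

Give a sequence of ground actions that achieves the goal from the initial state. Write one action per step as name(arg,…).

1. grab(c,a)  →  {inpos(d,a), inpos(f,f), on(a), on(f), ready(a), ready(c), ready(f)}
2. bind(c,f)  →  {inpos(c,f), inpos(d,a), inpos(f,f), on(a), on(f), ready(a), ready(c), ready(f)}
3. bind(c,a)  →  {inpos(c,a), inpos(c,f), inpos(d,a), inpos(f,f), on(a), on(f), ready(a), ready(c), ready(f)}

grab(c,a); bind(c,f); bind(c,a)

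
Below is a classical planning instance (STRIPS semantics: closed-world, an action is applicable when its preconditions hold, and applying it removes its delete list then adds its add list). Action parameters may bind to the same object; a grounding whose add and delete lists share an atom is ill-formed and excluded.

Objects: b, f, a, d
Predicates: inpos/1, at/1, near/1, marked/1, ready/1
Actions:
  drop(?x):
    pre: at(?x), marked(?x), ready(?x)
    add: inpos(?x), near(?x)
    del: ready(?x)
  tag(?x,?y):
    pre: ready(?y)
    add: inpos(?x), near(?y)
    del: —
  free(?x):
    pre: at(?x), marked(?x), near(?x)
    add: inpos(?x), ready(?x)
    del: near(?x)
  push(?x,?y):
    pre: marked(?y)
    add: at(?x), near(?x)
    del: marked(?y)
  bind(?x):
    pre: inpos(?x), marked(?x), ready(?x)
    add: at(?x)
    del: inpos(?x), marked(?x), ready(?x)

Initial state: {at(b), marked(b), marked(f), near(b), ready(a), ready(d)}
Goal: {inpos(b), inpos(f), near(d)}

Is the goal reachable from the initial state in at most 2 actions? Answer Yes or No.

Yes

1. tag(b,a)  →  {at(b), inpos(b), marked(b), marked(f), near(a), near(b), ready(a), ready(d)}
2. tag(f,d)  →  {at(b), inpos(b), inpos(f), marked(b), marked(f), near(a), near(b), near(d), ready(a), ready(d)}
optimal plan length = 2; 2 ≤ 2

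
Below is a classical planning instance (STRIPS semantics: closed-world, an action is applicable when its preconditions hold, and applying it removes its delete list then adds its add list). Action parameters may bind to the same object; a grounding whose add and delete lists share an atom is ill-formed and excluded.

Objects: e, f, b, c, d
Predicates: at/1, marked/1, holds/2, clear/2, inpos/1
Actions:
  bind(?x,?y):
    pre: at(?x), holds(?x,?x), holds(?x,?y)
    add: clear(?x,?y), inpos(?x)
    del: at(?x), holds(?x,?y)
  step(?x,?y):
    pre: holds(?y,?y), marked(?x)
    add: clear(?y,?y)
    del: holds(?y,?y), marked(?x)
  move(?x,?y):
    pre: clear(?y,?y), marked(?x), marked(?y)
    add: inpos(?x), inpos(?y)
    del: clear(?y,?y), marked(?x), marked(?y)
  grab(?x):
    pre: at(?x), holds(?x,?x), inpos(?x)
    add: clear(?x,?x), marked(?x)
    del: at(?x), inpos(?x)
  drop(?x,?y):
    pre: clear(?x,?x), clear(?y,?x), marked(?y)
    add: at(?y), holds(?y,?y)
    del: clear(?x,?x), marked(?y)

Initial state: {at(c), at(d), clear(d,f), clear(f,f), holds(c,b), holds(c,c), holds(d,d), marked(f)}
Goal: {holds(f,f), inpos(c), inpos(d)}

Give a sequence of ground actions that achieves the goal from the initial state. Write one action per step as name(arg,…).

1. bind(c,b)  →  {at(d), clear(c,b), clear(d,f), clear(f,f), holds(c,c), holds(d,d), inpos(c), marked(f)}
2. bind(d,d)  →  {clear(c,b), clear(d,d), clear(d,f), clear(f,f), holds(c,c), inpos(c), inpos(d), marked(f)}
3. drop(f,f)  →  {at(f), clear(c,b), clear(d,d), clear(d,f), holds(c,c), holds(f,f), inpos(c), inpos(d)}

bind(c,b); bind(d,d); drop(f,f)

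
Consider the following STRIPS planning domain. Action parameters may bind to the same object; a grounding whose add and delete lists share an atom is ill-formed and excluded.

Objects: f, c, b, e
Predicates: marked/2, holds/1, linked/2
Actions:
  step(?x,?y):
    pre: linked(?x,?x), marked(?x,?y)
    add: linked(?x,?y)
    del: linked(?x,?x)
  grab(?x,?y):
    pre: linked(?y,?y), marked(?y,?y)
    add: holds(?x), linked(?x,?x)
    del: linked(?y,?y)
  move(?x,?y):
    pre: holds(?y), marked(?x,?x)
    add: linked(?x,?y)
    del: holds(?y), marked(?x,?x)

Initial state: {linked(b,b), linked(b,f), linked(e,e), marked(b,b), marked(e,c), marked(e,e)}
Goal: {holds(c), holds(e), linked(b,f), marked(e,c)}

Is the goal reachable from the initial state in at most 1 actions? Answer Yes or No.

No

1. grab(c,e)  →  {holds(c), linked(b,b), linked(b,f), linked(c,c), marked(b,b), marked(e,c), marked(e,e)}
2. grab(e,b)  →  {holds(c), holds(e), linked(b,f), linked(c,c), linked(e,e), marked(b,b), marked(e,c), marked(e,e)}
optimal plan length = 2; 2 > 1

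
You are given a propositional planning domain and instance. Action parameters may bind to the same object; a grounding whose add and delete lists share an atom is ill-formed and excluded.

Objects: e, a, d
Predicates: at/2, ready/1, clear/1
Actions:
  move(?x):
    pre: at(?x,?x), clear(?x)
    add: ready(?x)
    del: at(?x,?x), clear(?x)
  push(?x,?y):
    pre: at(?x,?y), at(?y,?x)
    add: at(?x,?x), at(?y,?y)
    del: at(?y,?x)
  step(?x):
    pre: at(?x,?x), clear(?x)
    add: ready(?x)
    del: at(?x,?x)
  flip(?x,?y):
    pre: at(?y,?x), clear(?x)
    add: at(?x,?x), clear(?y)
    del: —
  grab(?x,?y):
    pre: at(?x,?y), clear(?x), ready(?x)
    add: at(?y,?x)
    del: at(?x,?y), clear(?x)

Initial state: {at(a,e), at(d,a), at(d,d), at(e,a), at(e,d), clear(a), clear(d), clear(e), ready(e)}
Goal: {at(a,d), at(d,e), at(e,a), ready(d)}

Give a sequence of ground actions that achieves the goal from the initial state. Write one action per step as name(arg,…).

1. step(d)  →  {at(a,e), at(d,a), at(e,a), at(e,d), clear(a), clear(d), clear(e), ready(d), ready(e)}
2. grab(e,d)  →  {at(a,e), at(d,a), at(d,e), at(e,a), clear(a), clear(d), ready(d), ready(e)}
3. grab(d,a)  →  {at(a,d), at(a,e), at(d,e), at(e,a), clear(a), ready(d), ready(e)}

step(d); grab(e,d); grab(d,a)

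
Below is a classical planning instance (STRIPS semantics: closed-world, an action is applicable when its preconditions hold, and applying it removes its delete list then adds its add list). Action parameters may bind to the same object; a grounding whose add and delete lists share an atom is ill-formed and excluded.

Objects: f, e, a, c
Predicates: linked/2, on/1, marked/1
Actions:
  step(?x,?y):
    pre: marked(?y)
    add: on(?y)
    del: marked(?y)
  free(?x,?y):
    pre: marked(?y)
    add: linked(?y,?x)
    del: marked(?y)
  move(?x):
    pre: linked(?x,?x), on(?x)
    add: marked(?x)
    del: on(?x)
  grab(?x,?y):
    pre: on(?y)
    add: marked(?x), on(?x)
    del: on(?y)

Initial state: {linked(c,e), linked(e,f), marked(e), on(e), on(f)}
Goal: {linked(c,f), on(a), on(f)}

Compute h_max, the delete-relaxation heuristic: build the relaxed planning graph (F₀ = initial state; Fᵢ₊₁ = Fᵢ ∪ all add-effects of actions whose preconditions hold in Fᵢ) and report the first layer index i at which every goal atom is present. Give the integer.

2

F0 = init (5 atoms)
F1 = F0 ∪ {linked(e,a), linked(e,c), linked(e,e), marked(a), marked(c), marked(f), on(a), on(c)}  (13 atoms)
F2 = F1 ∪ {linked(a,a), linked(a,c), linked(a,e), linked(a,f), linked(c,a), linked(c,c), linked(c,f), linked(f,a), linked(f,c), linked(f,e), linked(f,f)}  (24 atoms)
goal ⊆ F2  ⇒  h_max = 2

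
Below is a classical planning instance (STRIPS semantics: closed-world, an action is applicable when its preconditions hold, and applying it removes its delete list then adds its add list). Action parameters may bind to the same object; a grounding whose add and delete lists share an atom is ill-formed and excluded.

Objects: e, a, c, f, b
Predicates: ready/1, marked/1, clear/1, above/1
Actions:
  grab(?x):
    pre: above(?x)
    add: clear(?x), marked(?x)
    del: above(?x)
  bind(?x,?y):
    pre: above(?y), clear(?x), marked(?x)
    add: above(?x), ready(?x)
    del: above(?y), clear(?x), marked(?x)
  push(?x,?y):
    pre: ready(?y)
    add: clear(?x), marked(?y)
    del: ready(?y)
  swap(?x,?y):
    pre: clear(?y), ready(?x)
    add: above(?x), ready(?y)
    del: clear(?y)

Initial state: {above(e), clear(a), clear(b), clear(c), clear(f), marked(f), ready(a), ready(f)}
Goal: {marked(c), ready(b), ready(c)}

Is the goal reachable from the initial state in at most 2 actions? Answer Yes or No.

No

1. swap(a,c)  →  {above(a), above(e), clear(a), clear(b), clear(f), marked(f), ready(a), ready(c), ready(f)}
2. swap(c,b)  →  {above(a), above(c), above(e), clear(a), clear(f), marked(f), ready(a), ready(b), ready(c), ready(f)}
3. grab(c)  →  {above(a), above(e), clear(a), clear(c), clear(f), marked(c), marked(f), ready(a), ready(b), ready(c), ready(f)}
optimal plan length = 3; 3 > 2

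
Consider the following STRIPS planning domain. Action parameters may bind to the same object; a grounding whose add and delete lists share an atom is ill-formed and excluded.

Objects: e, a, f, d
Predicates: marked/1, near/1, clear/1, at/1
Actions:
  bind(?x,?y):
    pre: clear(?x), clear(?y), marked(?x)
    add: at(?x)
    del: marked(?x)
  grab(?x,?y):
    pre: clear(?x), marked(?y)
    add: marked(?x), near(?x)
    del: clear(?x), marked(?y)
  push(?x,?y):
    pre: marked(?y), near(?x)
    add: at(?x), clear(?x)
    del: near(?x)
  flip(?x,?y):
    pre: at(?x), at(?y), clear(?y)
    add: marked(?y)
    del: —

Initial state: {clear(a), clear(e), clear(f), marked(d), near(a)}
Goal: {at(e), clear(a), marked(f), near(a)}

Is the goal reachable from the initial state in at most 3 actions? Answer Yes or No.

Yes

1. grab(e,d)  →  {clear(a), clear(f), marked(e), near(a), near(e)}
2. grab(f,e)  →  {clear(a), marked(f), near(a), near(e), near(f)}
3. push(e,f)  →  {at(e), clear(a), clear(e), marked(f), near(a), near(f)}
optimal plan length = 3; 3 ≤ 3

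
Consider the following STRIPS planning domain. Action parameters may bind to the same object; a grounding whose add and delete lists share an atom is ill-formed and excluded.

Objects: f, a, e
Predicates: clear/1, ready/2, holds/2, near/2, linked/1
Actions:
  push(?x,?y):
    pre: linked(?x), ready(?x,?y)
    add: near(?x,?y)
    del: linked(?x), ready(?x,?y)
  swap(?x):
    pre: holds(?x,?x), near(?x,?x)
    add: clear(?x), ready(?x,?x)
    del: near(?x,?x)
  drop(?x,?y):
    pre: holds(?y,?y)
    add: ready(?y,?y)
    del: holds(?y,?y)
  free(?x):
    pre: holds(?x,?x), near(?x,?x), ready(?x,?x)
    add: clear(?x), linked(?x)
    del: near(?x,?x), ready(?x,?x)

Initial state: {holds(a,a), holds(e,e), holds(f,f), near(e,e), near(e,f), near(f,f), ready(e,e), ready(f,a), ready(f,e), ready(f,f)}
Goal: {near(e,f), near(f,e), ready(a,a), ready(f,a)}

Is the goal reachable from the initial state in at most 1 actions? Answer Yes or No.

1. drop(f,a)  →  {holds(e,e), holds(f,f), near(e,e), near(e,f), near(f,f), ready(a,a), ready(e,e), ready(f,a), ready(f,e), ready(f,f)}
2. free(f)  →  {clear(f), holds(e,e), holds(f,f), linked(f), near(e,e), near(e,f), ready(a,a), ready(e,e), ready(f,a), ready(f,e)}
3. push(f,e)  →  {clear(f), holds(e,e), holds(f,f), near(e,e), near(e,f), near(f,e), ready(a,a), ready(e,e), ready(f,a)}
optimal plan length = 3; 3 > 1

No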